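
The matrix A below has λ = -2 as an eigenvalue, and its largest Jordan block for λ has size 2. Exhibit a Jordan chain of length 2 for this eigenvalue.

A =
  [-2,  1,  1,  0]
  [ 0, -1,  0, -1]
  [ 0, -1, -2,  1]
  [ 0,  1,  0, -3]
A Jordan chain for λ = -2 of length 2:
v_1 = (1, 1, -1, 1)ᵀ
v_2 = (0, 1, 0, 0)ᵀ

Let N = A − (-2)·I. We want v_2 with N^2 v_2 = 0 but N^1 v_2 ≠ 0; then v_{j-1} := N · v_j for j = 2, …, 2.

Pick v_2 = (0, 1, 0, 0)ᵀ.
Then v_1 = N · v_2 = (1, 1, -1, 1)ᵀ.

Sanity check: (A − (-2)·I) v_1 = (0, 0, 0, 0)ᵀ = 0. ✓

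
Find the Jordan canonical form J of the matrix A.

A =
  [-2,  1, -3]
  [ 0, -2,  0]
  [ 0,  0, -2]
J_2(-2) ⊕ J_1(-2)

The characteristic polynomial is
  det(x·I − A) = x^3 + 6*x^2 + 12*x + 8 = (x + 2)^3

Eigenvalues and multiplicities (the geometric multiplicity of λ is n − rank(A − λI), which equals the number of Jordan blocks for λ):
  λ = -2: algebraic multiplicity = 3, geometric multiplicity = 2

Determining the block sizes for each eigenvalue:
  λ = -2: 2 blocks summing to 3 forces exactly one block of size 2 and the rest size 1 → block sizes [2, 1]

Assembling the blocks gives a Jordan form
J =
  [-2,  1,  0]
  [ 0, -2,  0]
  [ 0,  0, -2]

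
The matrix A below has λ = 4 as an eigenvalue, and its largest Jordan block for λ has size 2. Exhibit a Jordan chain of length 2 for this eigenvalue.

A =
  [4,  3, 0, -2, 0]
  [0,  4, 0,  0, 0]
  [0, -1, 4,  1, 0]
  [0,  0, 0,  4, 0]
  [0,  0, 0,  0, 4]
A Jordan chain for λ = 4 of length 2:
v_1 = (3, 0, -1, 0, 0)ᵀ
v_2 = (0, 1, 0, 0, 0)ᵀ

Let N = A − (4)·I. We want v_2 with N^2 v_2 = 0 but N^1 v_2 ≠ 0; then v_{j-1} := N · v_j for j = 2, …, 2.

Pick v_2 = (0, 1, 0, 0, 0)ᵀ.
Then v_1 = N · v_2 = (3, 0, -1, 0, 0)ᵀ.

Sanity check: (A − (4)·I) v_1 = (0, 0, 0, 0, 0)ᵀ = 0. ✓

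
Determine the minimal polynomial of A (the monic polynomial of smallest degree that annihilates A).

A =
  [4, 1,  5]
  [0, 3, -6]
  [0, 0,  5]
x^3 - 12*x^2 + 47*x - 60

The characteristic polynomial is χ_A(x) = (x - 5)*(x - 4)*(x - 3), so the eigenvalues are known. The minimal polynomial is
  m_A(x) = Π_λ (x − λ)^{k_λ}
where k_λ is the size of the *largest* Jordan block for λ (equivalently, the smallest k with (A − λI)^k v = 0 for every generalised eigenvector v of λ).

  λ = 3: largest Jordan block has size 1, contributing (x − 3)
  λ = 4: largest Jordan block has size 1, contributing (x − 4)
  λ = 5: largest Jordan block has size 1, contributing (x − 5)

So m_A(x) = (x - 5)*(x - 4)*(x - 3) = x^3 - 12*x^2 + 47*x - 60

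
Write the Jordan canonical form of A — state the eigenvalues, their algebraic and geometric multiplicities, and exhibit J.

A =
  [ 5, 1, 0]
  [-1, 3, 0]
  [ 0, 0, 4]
J_2(4) ⊕ J_1(4)

The characteristic polynomial is
  det(x·I − A) = x^3 - 12*x^2 + 48*x - 64 = (x - 4)^3

Eigenvalues and multiplicities (the geometric multiplicity of λ is n − rank(A − λI), which equals the number of Jordan blocks for λ):
  λ = 4: algebraic multiplicity = 3, geometric multiplicity = 2

Determining the block sizes for each eigenvalue:
  λ = 4: 2 blocks summing to 3 forces exactly one block of size 2 and the rest size 1 → block sizes [2, 1]

Assembling the blocks gives a Jordan form
J =
  [4, 1, 0]
  [0, 4, 0]
  [0, 0, 4]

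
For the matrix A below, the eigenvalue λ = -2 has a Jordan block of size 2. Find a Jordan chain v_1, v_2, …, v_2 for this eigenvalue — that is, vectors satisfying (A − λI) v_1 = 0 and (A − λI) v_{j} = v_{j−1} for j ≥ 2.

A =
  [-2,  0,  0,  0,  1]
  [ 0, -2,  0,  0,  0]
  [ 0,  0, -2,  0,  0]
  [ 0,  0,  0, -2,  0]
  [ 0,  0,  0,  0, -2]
A Jordan chain for λ = -2 of length 2:
v_1 = (1, 0, 0, 0, 0)ᵀ
v_2 = (0, 0, 0, 0, 1)ᵀ

Let N = A − (-2)·I. We want v_2 with N^2 v_2 = 0 but N^1 v_2 ≠ 0; then v_{j-1} := N · v_j for j = 2, …, 2.

Pick v_2 = (0, 0, 0, 0, 1)ᵀ.
Then v_1 = N · v_2 = (1, 0, 0, 0, 0)ᵀ.

Sanity check: (A − (-2)·I) v_1 = (0, 0, 0, 0, 0)ᵀ = 0. ✓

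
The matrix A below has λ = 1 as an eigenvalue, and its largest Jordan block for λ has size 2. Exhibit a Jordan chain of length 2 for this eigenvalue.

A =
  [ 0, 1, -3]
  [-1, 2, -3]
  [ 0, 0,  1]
A Jordan chain for λ = 1 of length 2:
v_1 = (-1, -1, 0)ᵀ
v_2 = (1, 0, 0)ᵀ

Let N = A − (1)·I. We want v_2 with N^2 v_2 = 0 but N^1 v_2 ≠ 0; then v_{j-1} := N · v_j for j = 2, …, 2.

Pick v_2 = (1, 0, 0)ᵀ.
Then v_1 = N · v_2 = (-1, -1, 0)ᵀ.

Sanity check: (A − (1)·I) v_1 = (0, 0, 0)ᵀ = 0. ✓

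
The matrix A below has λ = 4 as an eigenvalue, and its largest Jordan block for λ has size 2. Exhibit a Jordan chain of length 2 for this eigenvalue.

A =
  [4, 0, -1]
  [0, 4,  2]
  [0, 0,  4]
A Jordan chain for λ = 4 of length 2:
v_1 = (-1, 2, 0)ᵀ
v_2 = (0, 0, 1)ᵀ

Let N = A − (4)·I. We want v_2 with N^2 v_2 = 0 but N^1 v_2 ≠ 0; then v_{j-1} := N · v_j for j = 2, …, 2.

Pick v_2 = (0, 0, 1)ᵀ.
Then v_1 = N · v_2 = (-1, 2, 0)ᵀ.

Sanity check: (A − (4)·I) v_1 = (0, 0, 0)ᵀ = 0. ✓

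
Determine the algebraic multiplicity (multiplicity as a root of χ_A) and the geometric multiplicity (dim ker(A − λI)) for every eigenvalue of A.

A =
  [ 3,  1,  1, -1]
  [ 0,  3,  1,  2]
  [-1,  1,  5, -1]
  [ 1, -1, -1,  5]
λ = 4: alg = 4, geom = 2

Step 1 — factor the characteristic polynomial to read off the algebraic multiplicities:
  χ_A(x) = (x - 4)^4

Step 2 — compute geometric multiplicities via the rank-nullity identity g(λ) = n − rank(A − λI):
  rank(A − (4)·I) = 2, so dim ker(A − (4)·I) = n − 2 = 2

Summary:
  λ = 4: algebraic multiplicity = 4, geometric multiplicity = 2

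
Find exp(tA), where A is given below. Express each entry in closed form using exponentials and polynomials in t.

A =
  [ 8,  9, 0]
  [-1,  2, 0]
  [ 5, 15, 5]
e^{tA} =
  [3*t*exp(5*t) + exp(5*t), 9*t*exp(5*t), 0]
  [-t*exp(5*t), -3*t*exp(5*t) + exp(5*t), 0]
  [5*t*exp(5*t), 15*t*exp(5*t), exp(5*t)]

Strategy: write A = P · J · P⁻¹ where J is a Jordan canonical form, so e^{tA} = P · e^{tJ} · P⁻¹, and e^{tJ} can be computed block-by-block.

A has Jordan form
J =
  [5, 1, 0]
  [0, 5, 0]
  [0, 0, 5]
(up to reordering of blocks).

Per-block formulas:
  For a 1×1 block at λ = 5: exp(t · [5]) = [e^(5t)].
  For a 2×2 Jordan block J_2(5): exp(t · J_2(5)) = e^(5t)·(I + t·N), where N is the 2×2 nilpotent shift.

After assembling e^{tJ} and conjugating by P, we get:

e^{tA} =
  [3*t*exp(5*t) + exp(5*t), 9*t*exp(5*t), 0]
  [-t*exp(5*t), -3*t*exp(5*t) + exp(5*t), 0]
  [5*t*exp(5*t), 15*t*exp(5*t), exp(5*t)]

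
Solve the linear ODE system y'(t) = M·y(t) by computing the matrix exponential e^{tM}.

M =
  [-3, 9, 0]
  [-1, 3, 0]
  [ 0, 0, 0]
e^{tM} =
  [1 - 3*t, 9*t, 0]
  [-t, 3*t + 1, 0]
  [0, 0, 1]

Strategy: write M = P · J · P⁻¹ where J is a Jordan canonical form, so e^{tM} = P · e^{tJ} · P⁻¹, and e^{tJ} can be computed block-by-block.

M has Jordan form
J =
  [0, 1, 0]
  [0, 0, 0]
  [0, 0, 0]
(up to reordering of blocks).

Per-block formulas:
  For a 1×1 block at λ = 0: exp(t · [0]) = [e^(0t)].
  For a 2×2 Jordan block J_2(0): exp(t · J_2(0)) = e^(0t)·(I + t·N), where N is the 2×2 nilpotent shift.

After assembling e^{tJ} and conjugating by P, we get:

e^{tM} =
  [1 - 3*t, 9*t, 0]
  [-t, 3*t + 1, 0]
  [0, 0, 1]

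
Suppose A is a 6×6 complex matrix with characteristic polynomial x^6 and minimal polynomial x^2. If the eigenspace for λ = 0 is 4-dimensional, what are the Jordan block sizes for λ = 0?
Block sizes for λ = 0: [2, 2, 1, 1]

Step 1 — from the characteristic polynomial, algebraic multiplicity of λ = 0 is 6. From dim ker(A − (0)·I) = 4, there are exactly 4 Jordan blocks for λ = 0.
Step 2 — from the minimal polynomial, the factor (x − 0)^2 tells us the largest block for λ = 0 has size 2.
Step 3 — with total size 6, 4 blocks, and largest block 2, the block sizes (in nonincreasing order) are [2, 2, 1, 1].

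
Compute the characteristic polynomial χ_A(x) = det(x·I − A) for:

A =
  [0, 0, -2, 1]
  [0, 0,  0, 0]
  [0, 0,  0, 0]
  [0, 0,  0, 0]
x^4

Expanding det(x·I − A) (e.g. by cofactor expansion or by noting that A is similar to its Jordan form J, which has the same characteristic polynomial as A) gives
  χ_A(x) = x^4
which factors as x^4. The eigenvalues (with algebraic multiplicities) are λ = 0 with multiplicity 4.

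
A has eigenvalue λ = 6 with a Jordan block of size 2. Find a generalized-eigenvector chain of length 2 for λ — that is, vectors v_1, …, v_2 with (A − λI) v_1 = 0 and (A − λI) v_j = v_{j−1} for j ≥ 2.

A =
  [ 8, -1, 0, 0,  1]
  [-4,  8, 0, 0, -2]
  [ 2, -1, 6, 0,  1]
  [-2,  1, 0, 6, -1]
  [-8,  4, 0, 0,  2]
A Jordan chain for λ = 6 of length 2:
v_1 = (2, -4, 2, -2, -8)ᵀ
v_2 = (1, 0, 0, 0, 0)ᵀ

Let N = A − (6)·I. We want v_2 with N^2 v_2 = 0 but N^1 v_2 ≠ 0; then v_{j-1} := N · v_j for j = 2, …, 2.

Pick v_2 = (1, 0, 0, 0, 0)ᵀ.
Then v_1 = N · v_2 = (2, -4, 2, -2, -8)ᵀ.

Sanity check: (A − (6)·I) v_1 = (0, 0, 0, 0, 0)ᵀ = 0. ✓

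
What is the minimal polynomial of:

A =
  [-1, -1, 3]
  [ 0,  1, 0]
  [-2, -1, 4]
x^2 - 3*x + 2

The characteristic polynomial is χ_A(x) = (x - 2)*(x - 1)^2, so the eigenvalues are known. The minimal polynomial is
  m_A(x) = Π_λ (x − λ)^{k_λ}
where k_λ is the size of the *largest* Jordan block for λ (equivalently, the smallest k with (A − λI)^k v = 0 for every generalised eigenvector v of λ).

  λ = 1: largest Jordan block has size 1, contributing (x − 1)
  λ = 2: largest Jordan block has size 1, contributing (x − 2)

So m_A(x) = (x - 2)*(x - 1) = x^2 - 3*x + 2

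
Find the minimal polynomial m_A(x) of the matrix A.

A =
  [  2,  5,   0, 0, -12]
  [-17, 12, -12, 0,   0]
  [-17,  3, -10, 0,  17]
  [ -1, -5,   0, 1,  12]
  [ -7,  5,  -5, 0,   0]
x^2 - 2*x + 1

The characteristic polynomial is χ_A(x) = (x - 1)^5, so the eigenvalues are known. The minimal polynomial is
  m_A(x) = Π_λ (x − λ)^{k_λ}
where k_λ is the size of the *largest* Jordan block for λ (equivalently, the smallest k with (A − λI)^k v = 0 for every generalised eigenvector v of λ).

  λ = 1: largest Jordan block has size 2, contributing (x − 1)^2

So m_A(x) = (x - 1)^2 = x^2 - 2*x + 1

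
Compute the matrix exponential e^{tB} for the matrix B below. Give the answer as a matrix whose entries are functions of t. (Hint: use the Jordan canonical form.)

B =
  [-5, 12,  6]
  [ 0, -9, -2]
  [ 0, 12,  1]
e^{tB} =
  [exp(-5*t), 6*exp(-3*t) - 6*exp(-5*t), 3*exp(-3*t) - 3*exp(-5*t)]
  [0, -2*exp(-3*t) + 3*exp(-5*t), -exp(-3*t) + exp(-5*t)]
  [0, 6*exp(-3*t) - 6*exp(-5*t), 3*exp(-3*t) - 2*exp(-5*t)]

Strategy: write B = P · J · P⁻¹ where J is a Jordan canonical form, so e^{tB} = P · e^{tJ} · P⁻¹, and e^{tJ} can be computed block-by-block.

B has Jordan form
J =
  [-5,  0,  0]
  [ 0, -5,  0]
  [ 0,  0, -3]
(up to reordering of blocks).

Per-block formulas:
  For a 1×1 block at λ = -3: exp(t · [-3]) = [e^(-3t)].
  For a 1×1 block at λ = -5: exp(t · [-5]) = [e^(-5t)].

After assembling e^{tJ} and conjugating by P, we get:

e^{tB} =
  [exp(-5*t), 6*exp(-3*t) - 6*exp(-5*t), 3*exp(-3*t) - 3*exp(-5*t)]
  [0, -2*exp(-3*t) + 3*exp(-5*t), -exp(-3*t) + exp(-5*t)]
  [0, 6*exp(-3*t) - 6*exp(-5*t), 3*exp(-3*t) - 2*exp(-5*t)]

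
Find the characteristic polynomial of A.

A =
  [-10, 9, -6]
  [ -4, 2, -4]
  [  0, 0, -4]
x^3 + 12*x^2 + 48*x + 64

Expanding det(x·I − A) (e.g. by cofactor expansion or by noting that A is similar to its Jordan form J, which has the same characteristic polynomial as A) gives
  χ_A(x) = x^3 + 12*x^2 + 48*x + 64
which factors as (x + 4)^3. The eigenvalues (with algebraic multiplicities) are λ = -4 with multiplicity 3.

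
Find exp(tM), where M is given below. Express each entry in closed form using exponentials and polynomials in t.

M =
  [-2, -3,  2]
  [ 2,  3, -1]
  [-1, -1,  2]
e^{tM} =
  [t^2*exp(t)/2 - 3*t*exp(t) + exp(t), t^2*exp(t)/2 - 3*t*exp(t), -t^2*exp(t)/2 + 2*t*exp(t)]
  [-t^2*exp(t)/2 + 2*t*exp(t), -t^2*exp(t)/2 + 2*t*exp(t) + exp(t), t^2*exp(t)/2 - t*exp(t)]
  [-t*exp(t), -t*exp(t), t*exp(t) + exp(t)]

Strategy: write M = P · J · P⁻¹ where J is a Jordan canonical form, so e^{tM} = P · e^{tJ} · P⁻¹, and e^{tJ} can be computed block-by-block.

M has Jordan form
J =
  [1, 1, 0]
  [0, 1, 1]
  [0, 0, 1]
(up to reordering of blocks).

Per-block formulas:
  For a 3×3 Jordan block J_3(1): exp(t · J_3(1)) = e^(1t)·(I + t·N + (t^2/2)·N^2), where N is the 3×3 nilpotent shift.

After assembling e^{tJ} and conjugating by P, we get:

e^{tM} =
  [t^2*exp(t)/2 - 3*t*exp(t) + exp(t), t^2*exp(t)/2 - 3*t*exp(t), -t^2*exp(t)/2 + 2*t*exp(t)]
  [-t^2*exp(t)/2 + 2*t*exp(t), -t^2*exp(t)/2 + 2*t*exp(t) + exp(t), t^2*exp(t)/2 - t*exp(t)]
  [-t*exp(t), -t*exp(t), t*exp(t) + exp(t)]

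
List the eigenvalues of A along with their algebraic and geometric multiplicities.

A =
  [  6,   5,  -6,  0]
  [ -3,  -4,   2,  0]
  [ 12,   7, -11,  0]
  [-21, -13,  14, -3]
λ = -3: alg = 4, geom = 2

Step 1 — factor the characteristic polynomial to read off the algebraic multiplicities:
  χ_A(x) = (x + 3)^4

Step 2 — compute geometric multiplicities via the rank-nullity identity g(λ) = n − rank(A − λI):
  rank(A − (-3)·I) = 2, so dim ker(A − (-3)·I) = n − 2 = 2

Summary:
  λ = -3: algebraic multiplicity = 4, geometric multiplicity = 2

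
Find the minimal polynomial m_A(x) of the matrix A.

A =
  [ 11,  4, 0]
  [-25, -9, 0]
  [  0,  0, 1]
x^2 - 2*x + 1

The characteristic polynomial is χ_A(x) = (x - 1)^3, so the eigenvalues are known. The minimal polynomial is
  m_A(x) = Π_λ (x − λ)^{k_λ}
where k_λ is the size of the *largest* Jordan block for λ (equivalently, the smallest k with (A − λI)^k v = 0 for every generalised eigenvector v of λ).

  λ = 1: largest Jordan block has size 2, contributing (x − 1)^2

So m_A(x) = (x - 1)^2 = x^2 - 2*x + 1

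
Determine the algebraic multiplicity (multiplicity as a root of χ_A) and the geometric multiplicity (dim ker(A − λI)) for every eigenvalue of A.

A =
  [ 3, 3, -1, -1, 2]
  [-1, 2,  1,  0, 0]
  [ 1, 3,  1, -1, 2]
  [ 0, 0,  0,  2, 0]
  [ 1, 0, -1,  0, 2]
λ = 2: alg = 5, geom = 3

Step 1 — factor the characteristic polynomial to read off the algebraic multiplicities:
  χ_A(x) = (x - 2)^5

Step 2 — compute geometric multiplicities via the rank-nullity identity g(λ) = n − rank(A − λI):
  rank(A − (2)·I) = 2, so dim ker(A − (2)·I) = n − 2 = 3

Summary:
  λ = 2: algebraic multiplicity = 5, geometric multiplicity = 3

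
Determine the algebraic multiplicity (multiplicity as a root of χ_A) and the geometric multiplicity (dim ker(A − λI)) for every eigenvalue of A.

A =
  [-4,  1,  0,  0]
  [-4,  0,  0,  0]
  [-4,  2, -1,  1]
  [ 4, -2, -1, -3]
λ = -2: alg = 4, geom = 2

Step 1 — factor the characteristic polynomial to read off the algebraic multiplicities:
  χ_A(x) = (x + 2)^4

Step 2 — compute geometric multiplicities via the rank-nullity identity g(λ) = n − rank(A − λI):
  rank(A − (-2)·I) = 2, so dim ker(A − (-2)·I) = n − 2 = 2

Summary:
  λ = -2: algebraic multiplicity = 4, geometric multiplicity = 2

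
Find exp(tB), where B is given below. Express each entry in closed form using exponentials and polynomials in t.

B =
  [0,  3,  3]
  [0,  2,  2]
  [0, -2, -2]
e^{tB} =
  [1, 3*t, 3*t]
  [0, 2*t + 1, 2*t]
  [0, -2*t, 1 - 2*t]

Strategy: write B = P · J · P⁻¹ where J is a Jordan canonical form, so e^{tB} = P · e^{tJ} · P⁻¹, and e^{tJ} can be computed block-by-block.

B has Jordan form
J =
  [0, 1, 0]
  [0, 0, 0]
  [0, 0, 0]
(up to reordering of blocks).

Per-block formulas:
  For a 1×1 block at λ = 0: exp(t · [0]) = [e^(0t)].
  For a 2×2 Jordan block J_2(0): exp(t · J_2(0)) = e^(0t)·(I + t·N), where N is the 2×2 nilpotent shift.

After assembling e^{tJ} and conjugating by P, we get:

e^{tB} =
  [1, 3*t, 3*t]
  [0, 2*t + 1, 2*t]
  [0, -2*t, 1 - 2*t]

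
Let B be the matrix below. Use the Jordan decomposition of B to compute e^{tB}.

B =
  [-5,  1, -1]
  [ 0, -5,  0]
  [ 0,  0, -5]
e^{tB} =
  [exp(-5*t), t*exp(-5*t), -t*exp(-5*t)]
  [0, exp(-5*t), 0]
  [0, 0, exp(-5*t)]

Strategy: write B = P · J · P⁻¹ where J is a Jordan canonical form, so e^{tB} = P · e^{tJ} · P⁻¹, and e^{tJ} can be computed block-by-block.

B has Jordan form
J =
  [-5,  1,  0]
  [ 0, -5,  0]
  [ 0,  0, -5]
(up to reordering of blocks).

Per-block formulas:
  For a 2×2 Jordan block J_2(-5): exp(t · J_2(-5)) = e^(-5t)·(I + t·N), where N is the 2×2 nilpotent shift.
  For a 1×1 block at λ = -5: exp(t · [-5]) = [e^(-5t)].

After assembling e^{tJ} and conjugating by P, we get:

e^{tB} =
  [exp(-5*t), t*exp(-5*t), -t*exp(-5*t)]
  [0, exp(-5*t), 0]
  [0, 0, exp(-5*t)]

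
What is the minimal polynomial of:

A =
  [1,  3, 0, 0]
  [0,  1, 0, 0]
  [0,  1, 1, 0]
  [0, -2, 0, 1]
x^2 - 2*x + 1

The characteristic polynomial is χ_A(x) = (x - 1)^4, so the eigenvalues are known. The minimal polynomial is
  m_A(x) = Π_λ (x − λ)^{k_λ}
where k_λ is the size of the *largest* Jordan block for λ (equivalently, the smallest k with (A − λI)^k v = 0 for every generalised eigenvector v of λ).

  λ = 1: largest Jordan block has size 2, contributing (x − 1)^2

So m_A(x) = (x - 1)^2 = x^2 - 2*x + 1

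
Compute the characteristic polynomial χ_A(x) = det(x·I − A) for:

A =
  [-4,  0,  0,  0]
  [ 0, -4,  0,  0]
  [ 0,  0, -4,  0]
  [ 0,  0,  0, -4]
x^4 + 16*x^3 + 96*x^2 + 256*x + 256

Expanding det(x·I − A) (e.g. by cofactor expansion or by noting that A is similar to its Jordan form J, which has the same characteristic polynomial as A) gives
  χ_A(x) = x^4 + 16*x^3 + 96*x^2 + 256*x + 256
which factors as (x + 4)^4. The eigenvalues (with algebraic multiplicities) are λ = -4 with multiplicity 4.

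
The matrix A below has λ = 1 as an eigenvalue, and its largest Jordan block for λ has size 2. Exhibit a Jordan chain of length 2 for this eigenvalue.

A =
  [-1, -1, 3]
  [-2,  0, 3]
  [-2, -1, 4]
A Jordan chain for λ = 1 of length 2:
v_1 = (-2, -2, -2)ᵀ
v_2 = (1, 0, 0)ᵀ

Let N = A − (1)·I. We want v_2 with N^2 v_2 = 0 but N^1 v_2 ≠ 0; then v_{j-1} := N · v_j for j = 2, …, 2.

Pick v_2 = (1, 0, 0)ᵀ.
Then v_1 = N · v_2 = (-2, -2, -2)ᵀ.

Sanity check: (A − (1)·I) v_1 = (0, 0, 0)ᵀ = 0. ✓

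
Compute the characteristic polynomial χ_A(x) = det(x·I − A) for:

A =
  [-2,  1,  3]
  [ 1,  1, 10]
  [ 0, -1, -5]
x^3 + 6*x^2 + 12*x + 8

Expanding det(x·I − A) (e.g. by cofactor expansion or by noting that A is similar to its Jordan form J, which has the same characteristic polynomial as A) gives
  χ_A(x) = x^3 + 6*x^2 + 12*x + 8
which factors as (x + 2)^3. The eigenvalues (with algebraic multiplicities) are λ = -2 with multiplicity 3.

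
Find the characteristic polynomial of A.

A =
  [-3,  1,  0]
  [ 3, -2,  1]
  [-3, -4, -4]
x^3 + 9*x^2 + 27*x + 27

Expanding det(x·I − A) (e.g. by cofactor expansion or by noting that A is similar to its Jordan form J, which has the same characteristic polynomial as A) gives
  χ_A(x) = x^3 + 9*x^2 + 27*x + 27
which factors as (x + 3)^3. The eigenvalues (with algebraic multiplicities) are λ = -3 with multiplicity 3.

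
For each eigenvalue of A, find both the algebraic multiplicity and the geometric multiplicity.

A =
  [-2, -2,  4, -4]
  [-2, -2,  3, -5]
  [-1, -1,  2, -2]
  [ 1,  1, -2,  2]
λ = 0: alg = 4, geom = 2

Step 1 — factor the characteristic polynomial to read off the algebraic multiplicities:
  χ_A(x) = x^4

Step 2 — compute geometric multiplicities via the rank-nullity identity g(λ) = n − rank(A − λI):
  rank(A − (0)·I) = 2, so dim ker(A − (0)·I) = n − 2 = 2

Summary:
  λ = 0: algebraic multiplicity = 4, geometric multiplicity = 2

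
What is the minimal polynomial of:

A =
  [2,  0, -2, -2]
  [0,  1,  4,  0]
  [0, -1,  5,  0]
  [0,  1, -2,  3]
x^3 - 8*x^2 + 21*x - 18

The characteristic polynomial is χ_A(x) = (x - 3)^3*(x - 2), so the eigenvalues are known. The minimal polynomial is
  m_A(x) = Π_λ (x − λ)^{k_λ}
where k_λ is the size of the *largest* Jordan block for λ (equivalently, the smallest k with (A − λI)^k v = 0 for every generalised eigenvector v of λ).

  λ = 2: largest Jordan block has size 1, contributing (x − 2)
  λ = 3: largest Jordan block has size 2, contributing (x − 3)^2

So m_A(x) = (x - 3)^2*(x - 2) = x^3 - 8*x^2 + 21*x - 18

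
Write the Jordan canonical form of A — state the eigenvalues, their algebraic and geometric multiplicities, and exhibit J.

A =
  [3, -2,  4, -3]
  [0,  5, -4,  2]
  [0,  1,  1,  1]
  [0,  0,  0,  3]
J_2(3) ⊕ J_2(3)

The characteristic polynomial is
  det(x·I − A) = x^4 - 12*x^3 + 54*x^2 - 108*x + 81 = (x - 3)^4

Eigenvalues and multiplicities (the geometric multiplicity of λ is n − rank(A − λI), which equals the number of Jordan blocks for λ):
  λ = 3: algebraic multiplicity = 4, geometric multiplicity = 2

Determining the block sizes for each eigenvalue:
  λ = 3: with am = 4 and gm = 2, the partition is not yet determined (e.g. several partitions of 4 into 2 parts exist). Let N = A − (3)·I. Computing rank(N^1) = 2, rank(N^2) = 0; the number of blocks of size ≥ j is rank(N^{j−1}) − rank(N^j), giving [2, 2]. So we have 2 block(s) of size 2 → block sizes [2, 2]

Assembling the blocks gives a Jordan form
J =
  [3, 1, 0, 0]
  [0, 3, 0, 0]
  [0, 0, 3, 1]
  [0, 0, 0, 3]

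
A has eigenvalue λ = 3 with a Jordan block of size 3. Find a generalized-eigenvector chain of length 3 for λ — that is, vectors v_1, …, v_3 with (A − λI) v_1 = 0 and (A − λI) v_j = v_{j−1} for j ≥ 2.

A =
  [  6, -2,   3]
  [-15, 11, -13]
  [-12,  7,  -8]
A Jordan chain for λ = 3 of length 3:
v_1 = (3, -9, -9)ᵀ
v_2 = (3, -15, -12)ᵀ
v_3 = (1, 0, 0)ᵀ

Let N = A − (3)·I. We want v_3 with N^3 v_3 = 0 but N^2 v_3 ≠ 0; then v_{j-1} := N · v_j for j = 3, …, 2.

Pick v_3 = (1, 0, 0)ᵀ.
Then v_2 = N · v_3 = (3, -15, -12)ᵀ.
Then v_1 = N · v_2 = (3, -9, -9)ᵀ.

Sanity check: (A − (3)·I) v_1 = (0, 0, 0)ᵀ = 0. ✓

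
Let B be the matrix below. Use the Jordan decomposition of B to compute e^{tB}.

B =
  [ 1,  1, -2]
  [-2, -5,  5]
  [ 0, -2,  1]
e^{tB} =
  [t^2*exp(-t) + 2*t*exp(-t) + exp(-t), t^2*exp(-t) + t*exp(-t), -3*t^2*exp(-t)/2 - 2*t*exp(-t)]
  [2*t^2*exp(-t) - 2*t*exp(-t), 2*t^2*exp(-t) - 4*t*exp(-t) + exp(-t), -3*t^2*exp(-t) + 5*t*exp(-t)]
  [2*t^2*exp(-t), 2*t^2*exp(-t) - 2*t*exp(-t), -3*t^2*exp(-t) + 2*t*exp(-t) + exp(-t)]

Strategy: write B = P · J · P⁻¹ where J is a Jordan canonical form, so e^{tB} = P · e^{tJ} · P⁻¹, and e^{tJ} can be computed block-by-block.

B has Jordan form
J =
  [-1,  1,  0]
  [ 0, -1,  1]
  [ 0,  0, -1]
(up to reordering of blocks).

Per-block formulas:
  For a 3×3 Jordan block J_3(-1): exp(t · J_3(-1)) = e^(-1t)·(I + t·N + (t^2/2)·N^2), where N is the 3×3 nilpotent shift.

After assembling e^{tJ} and conjugating by P, we get:

e^{tB} =
  [t^2*exp(-t) + 2*t*exp(-t) + exp(-t), t^2*exp(-t) + t*exp(-t), -3*t^2*exp(-t)/2 - 2*t*exp(-t)]
  [2*t^2*exp(-t) - 2*t*exp(-t), 2*t^2*exp(-t) - 4*t*exp(-t) + exp(-t), -3*t^2*exp(-t) + 5*t*exp(-t)]
  [2*t^2*exp(-t), 2*t^2*exp(-t) - 2*t*exp(-t), -3*t^2*exp(-t) + 2*t*exp(-t) + exp(-t)]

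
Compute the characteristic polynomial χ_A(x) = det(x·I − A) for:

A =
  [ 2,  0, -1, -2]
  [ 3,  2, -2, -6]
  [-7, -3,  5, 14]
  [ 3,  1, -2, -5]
x^4 - 4*x^3 + 6*x^2 - 4*x + 1

Expanding det(x·I − A) (e.g. by cofactor expansion or by noting that A is similar to its Jordan form J, which has the same characteristic polynomial as A) gives
  χ_A(x) = x^4 - 4*x^3 + 6*x^2 - 4*x + 1
which factors as (x - 1)^4. The eigenvalues (with algebraic multiplicities) are λ = 1 with multiplicity 4.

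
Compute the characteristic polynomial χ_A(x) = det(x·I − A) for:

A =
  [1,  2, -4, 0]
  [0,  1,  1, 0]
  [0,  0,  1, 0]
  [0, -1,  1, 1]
x^4 - 4*x^3 + 6*x^2 - 4*x + 1

Expanding det(x·I − A) (e.g. by cofactor expansion or by noting that A is similar to its Jordan form J, which has the same characteristic polynomial as A) gives
  χ_A(x) = x^4 - 4*x^3 + 6*x^2 - 4*x + 1
which factors as (x - 1)^4. The eigenvalues (with algebraic multiplicities) are λ = 1 with multiplicity 4.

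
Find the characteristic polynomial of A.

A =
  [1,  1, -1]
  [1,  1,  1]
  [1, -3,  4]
x^3 - 6*x^2 + 12*x - 8

Expanding det(x·I − A) (e.g. by cofactor expansion or by noting that A is similar to its Jordan form J, which has the same characteristic polynomial as A) gives
  χ_A(x) = x^3 - 6*x^2 + 12*x - 8
which factors as (x - 2)^3. The eigenvalues (with algebraic multiplicities) are λ = 2 with multiplicity 3.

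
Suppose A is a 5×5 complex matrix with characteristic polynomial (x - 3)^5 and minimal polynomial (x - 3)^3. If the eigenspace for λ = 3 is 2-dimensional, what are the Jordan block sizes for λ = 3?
Block sizes for λ = 3: [3, 2]

Step 1 — from the characteristic polynomial, algebraic multiplicity of λ = 3 is 5. From dim ker(A − (3)·I) = 2, there are exactly 2 Jordan blocks for λ = 3.
Step 2 — from the minimal polynomial, the factor (x − 3)^3 tells us the largest block for λ = 3 has size 3.
Step 3 — with total size 5, 2 blocks, and largest block 3, the block sizes (in nonincreasing order) are [3, 2].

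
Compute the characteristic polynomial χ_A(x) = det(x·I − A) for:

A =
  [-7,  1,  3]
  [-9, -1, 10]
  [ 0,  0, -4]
x^3 + 12*x^2 + 48*x + 64

Expanding det(x·I − A) (e.g. by cofactor expansion or by noting that A is similar to its Jordan form J, which has the same characteristic polynomial as A) gives
  χ_A(x) = x^3 + 12*x^2 + 48*x + 64
which factors as (x + 4)^3. The eigenvalues (with algebraic multiplicities) are λ = -4 with multiplicity 3.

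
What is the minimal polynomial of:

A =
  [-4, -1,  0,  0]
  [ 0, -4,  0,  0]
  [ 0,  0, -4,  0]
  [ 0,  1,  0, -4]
x^2 + 8*x + 16

The characteristic polynomial is χ_A(x) = (x + 4)^4, so the eigenvalues are known. The minimal polynomial is
  m_A(x) = Π_λ (x − λ)^{k_λ}
where k_λ is the size of the *largest* Jordan block for λ (equivalently, the smallest k with (A − λI)^k v = 0 for every generalised eigenvector v of λ).

  λ = -4: largest Jordan block has size 2, contributing (x + 4)^2

So m_A(x) = (x + 4)^2 = x^2 + 8*x + 16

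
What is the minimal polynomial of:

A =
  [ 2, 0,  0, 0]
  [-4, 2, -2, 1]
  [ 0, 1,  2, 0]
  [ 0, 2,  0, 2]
x^3 - 6*x^2 + 12*x - 8

The characteristic polynomial is χ_A(x) = (x - 2)^4, so the eigenvalues are known. The minimal polynomial is
  m_A(x) = Π_λ (x − λ)^{k_λ}
where k_λ is the size of the *largest* Jordan block for λ (equivalently, the smallest k with (A − λI)^k v = 0 for every generalised eigenvector v of λ).

  λ = 2: largest Jordan block has size 3, contributing (x − 2)^3

So m_A(x) = (x - 2)^3 = x^3 - 6*x^2 + 12*x - 8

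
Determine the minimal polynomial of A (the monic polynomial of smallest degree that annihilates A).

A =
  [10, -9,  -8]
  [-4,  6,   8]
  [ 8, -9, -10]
x^3 - 6*x^2

The characteristic polynomial is χ_A(x) = x^2*(x - 6), so the eigenvalues are known. The minimal polynomial is
  m_A(x) = Π_λ (x − λ)^{k_λ}
where k_λ is the size of the *largest* Jordan block for λ (equivalently, the smallest k with (A − λI)^k v = 0 for every generalised eigenvector v of λ).

  λ = 0: largest Jordan block has size 2, contributing (x − 0)^2
  λ = 6: largest Jordan block has size 1, contributing (x − 6)

So m_A(x) = x^2*(x - 6) = x^3 - 6*x^2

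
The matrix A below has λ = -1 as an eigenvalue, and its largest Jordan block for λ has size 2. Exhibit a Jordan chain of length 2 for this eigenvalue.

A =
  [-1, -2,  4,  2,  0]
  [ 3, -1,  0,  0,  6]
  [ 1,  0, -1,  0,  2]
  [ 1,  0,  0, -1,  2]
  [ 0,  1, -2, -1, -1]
A Jordan chain for λ = -1 of length 2:
v_1 = (0, 3, 1, 1, 0)ᵀ
v_2 = (1, 0, 0, 0, 0)ᵀ

Let N = A − (-1)·I. We want v_2 with N^2 v_2 = 0 but N^1 v_2 ≠ 0; then v_{j-1} := N · v_j for j = 2, …, 2.

Pick v_2 = (1, 0, 0, 0, 0)ᵀ.
Then v_1 = N · v_2 = (0, 3, 1, 1, 0)ᵀ.

Sanity check: (A − (-1)·I) v_1 = (0, 0, 0, 0, 0)ᵀ = 0. ✓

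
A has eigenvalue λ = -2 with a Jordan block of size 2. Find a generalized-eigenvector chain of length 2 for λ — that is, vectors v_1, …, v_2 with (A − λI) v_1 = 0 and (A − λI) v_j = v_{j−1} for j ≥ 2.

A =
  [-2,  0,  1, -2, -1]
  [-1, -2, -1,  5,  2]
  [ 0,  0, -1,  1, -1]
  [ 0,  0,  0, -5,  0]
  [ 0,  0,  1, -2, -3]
A Jordan chain for λ = -2 of length 2:
v_1 = (0, -1, 0, 0, 0)ᵀ
v_2 = (1, 0, 0, 0, 0)ᵀ

Let N = A − (-2)·I. We want v_2 with N^2 v_2 = 0 but N^1 v_2 ≠ 0; then v_{j-1} := N · v_j for j = 2, …, 2.

Pick v_2 = (1, 0, 0, 0, 0)ᵀ.
Then v_1 = N · v_2 = (0, -1, 0, 0, 0)ᵀ.

Sanity check: (A − (-2)·I) v_1 = (0, 0, 0, 0, 0)ᵀ = 0. ✓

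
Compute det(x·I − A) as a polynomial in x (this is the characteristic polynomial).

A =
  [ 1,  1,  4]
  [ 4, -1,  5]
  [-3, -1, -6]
x^3 + 6*x^2 + 12*x + 8

Expanding det(x·I − A) (e.g. by cofactor expansion or by noting that A is similar to its Jordan form J, which has the same characteristic polynomial as A) gives
  χ_A(x) = x^3 + 6*x^2 + 12*x + 8
which factors as (x + 2)^3. The eigenvalues (with algebraic multiplicities) are λ = -2 with multiplicity 3.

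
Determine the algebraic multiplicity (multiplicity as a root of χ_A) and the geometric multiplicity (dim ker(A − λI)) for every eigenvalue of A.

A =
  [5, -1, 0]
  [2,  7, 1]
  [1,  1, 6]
λ = 6: alg = 3, geom = 1

Step 1 — factor the characteristic polynomial to read off the algebraic multiplicities:
  χ_A(x) = (x - 6)^3

Step 2 — compute geometric multiplicities via the rank-nullity identity g(λ) = n − rank(A − λI):
  rank(A − (6)·I) = 2, so dim ker(A − (6)·I) = n − 2 = 1

Summary:
  λ = 6: algebraic multiplicity = 3, geometric multiplicity = 1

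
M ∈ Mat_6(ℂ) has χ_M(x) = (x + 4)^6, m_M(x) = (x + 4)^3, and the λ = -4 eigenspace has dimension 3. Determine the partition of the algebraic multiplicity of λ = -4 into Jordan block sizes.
Block sizes for λ = -4: [3, 2, 1]

Step 1 — from the characteristic polynomial, algebraic multiplicity of λ = -4 is 6. From dim ker(M − (-4)·I) = 3, there are exactly 3 Jordan blocks for λ = -4.
Step 2 — from the minimal polynomial, the factor (x + 4)^3 tells us the largest block for λ = -4 has size 3.
Step 3 — with total size 6, 3 blocks, and largest block 3, the block sizes (in nonincreasing order) are [3, 2, 1].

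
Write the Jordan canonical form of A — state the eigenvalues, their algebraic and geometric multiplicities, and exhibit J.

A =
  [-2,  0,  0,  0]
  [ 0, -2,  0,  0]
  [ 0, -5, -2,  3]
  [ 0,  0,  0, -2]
J_2(-2) ⊕ J_1(-2) ⊕ J_1(-2)

The characteristic polynomial is
  det(x·I − A) = x^4 + 8*x^3 + 24*x^2 + 32*x + 16 = (x + 2)^4

Eigenvalues and multiplicities (the geometric multiplicity of λ is n − rank(A − λI), which equals the number of Jordan blocks for λ):
  λ = -2: algebraic multiplicity = 4, geometric multiplicity = 3

Determining the block sizes for each eigenvalue:
  λ = -2: 3 blocks summing to 4 forces exactly one block of size 2 and the rest size 1 → block sizes [2, 1, 1]

Assembling the blocks gives a Jordan form
J =
  [-2,  1,  0,  0]
  [ 0, -2,  0,  0]
  [ 0,  0, -2,  0]
  [ 0,  0,  0, -2]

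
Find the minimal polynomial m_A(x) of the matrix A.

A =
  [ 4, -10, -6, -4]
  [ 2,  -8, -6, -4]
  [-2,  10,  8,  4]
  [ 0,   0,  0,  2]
x^2 - 2*x

The characteristic polynomial is χ_A(x) = x*(x - 2)^3, so the eigenvalues are known. The minimal polynomial is
  m_A(x) = Π_λ (x − λ)^{k_λ}
where k_λ is the size of the *largest* Jordan block for λ (equivalently, the smallest k with (A − λI)^k v = 0 for every generalised eigenvector v of λ).

  λ = 0: largest Jordan block has size 1, contributing (x − 0)
  λ = 2: largest Jordan block has size 1, contributing (x − 2)

So m_A(x) = x*(x - 2) = x^2 - 2*x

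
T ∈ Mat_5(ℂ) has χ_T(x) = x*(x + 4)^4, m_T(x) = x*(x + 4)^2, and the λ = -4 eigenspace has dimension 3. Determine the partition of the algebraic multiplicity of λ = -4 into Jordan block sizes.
Block sizes for λ = -4: [2, 1, 1]

Step 1 — from the characteristic polynomial, algebraic multiplicity of λ = -4 is 4. From dim ker(T − (-4)·I) = 3, there are exactly 3 Jordan blocks for λ = -4.
Step 2 — from the minimal polynomial, the factor (x + 4)^2 tells us the largest block for λ = -4 has size 2.
Step 3 — with total size 4, 3 blocks, and largest block 2, the block sizes (in nonincreasing order) are [2, 1, 1].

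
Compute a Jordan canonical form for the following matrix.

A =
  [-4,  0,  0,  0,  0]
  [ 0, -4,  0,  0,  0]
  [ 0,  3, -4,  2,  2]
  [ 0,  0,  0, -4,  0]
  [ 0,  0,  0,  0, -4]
J_2(-4) ⊕ J_1(-4) ⊕ J_1(-4) ⊕ J_1(-4)

The characteristic polynomial is
  det(x·I − A) = x^5 + 20*x^4 + 160*x^3 + 640*x^2 + 1280*x + 1024 = (x + 4)^5

Eigenvalues and multiplicities (the geometric multiplicity of λ is n − rank(A − λI), which equals the number of Jordan blocks for λ):
  λ = -4: algebraic multiplicity = 5, geometric multiplicity = 4

Determining the block sizes for each eigenvalue:
  λ = -4: 4 blocks summing to 5 forces exactly one block of size 2 and the rest size 1 → block sizes [2, 1, 1, 1]

Assembling the blocks gives a Jordan form
J =
  [-4,  1,  0,  0,  0]
  [ 0, -4,  0,  0,  0]
  [ 0,  0, -4,  0,  0]
  [ 0,  0,  0, -4,  0]
  [ 0,  0,  0,  0, -4]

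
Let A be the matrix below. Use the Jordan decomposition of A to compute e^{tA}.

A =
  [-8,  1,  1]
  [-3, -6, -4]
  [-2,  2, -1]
e^{tA} =
  [2*t^2*exp(-5*t) - 3*t*exp(-5*t) + exp(-5*t), -t^2*exp(-5*t) + t*exp(-5*t), -3*t^2*exp(-5*t)/2 + t*exp(-5*t)]
  [10*t^2*exp(-5*t) - 3*t*exp(-5*t), -5*t^2*exp(-5*t) - t*exp(-5*t) + exp(-5*t), -15*t^2*exp(-5*t)/2 - 4*t*exp(-5*t)]
  [-4*t^2*exp(-5*t) - 2*t*exp(-5*t), 2*t^2*exp(-5*t) + 2*t*exp(-5*t), 3*t^2*exp(-5*t) + 4*t*exp(-5*t) + exp(-5*t)]

Strategy: write A = P · J · P⁻¹ where J is a Jordan canonical form, so e^{tA} = P · e^{tJ} · P⁻¹, and e^{tJ} can be computed block-by-block.

A has Jordan form
J =
  [-5,  1,  0]
  [ 0, -5,  1]
  [ 0,  0, -5]
(up to reordering of blocks).

Per-block formulas:
  For a 3×3 Jordan block J_3(-5): exp(t · J_3(-5)) = e^(-5t)·(I + t·N + (t^2/2)·N^2), where N is the 3×3 nilpotent shift.

After assembling e^{tJ} and conjugating by P, we get:

e^{tA} =
  [2*t^2*exp(-5*t) - 3*t*exp(-5*t) + exp(-5*t), -t^2*exp(-5*t) + t*exp(-5*t), -3*t^2*exp(-5*t)/2 + t*exp(-5*t)]
  [10*t^2*exp(-5*t) - 3*t*exp(-5*t), -5*t^2*exp(-5*t) - t*exp(-5*t) + exp(-5*t), -15*t^2*exp(-5*t)/2 - 4*t*exp(-5*t)]
  [-4*t^2*exp(-5*t) - 2*t*exp(-5*t), 2*t^2*exp(-5*t) + 2*t*exp(-5*t), 3*t^2*exp(-5*t) + 4*t*exp(-5*t) + exp(-5*t)]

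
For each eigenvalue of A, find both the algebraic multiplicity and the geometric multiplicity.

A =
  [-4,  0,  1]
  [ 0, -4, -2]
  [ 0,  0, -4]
λ = -4: alg = 3, geom = 2

Step 1 — factor the characteristic polynomial to read off the algebraic multiplicities:
  χ_A(x) = (x + 4)^3

Step 2 — compute geometric multiplicities via the rank-nullity identity g(λ) = n − rank(A − λI):
  rank(A − (-4)·I) = 1, so dim ker(A − (-4)·I) = n − 1 = 2

Summary:
  λ = -4: algebraic multiplicity = 3, geometric multiplicity = 2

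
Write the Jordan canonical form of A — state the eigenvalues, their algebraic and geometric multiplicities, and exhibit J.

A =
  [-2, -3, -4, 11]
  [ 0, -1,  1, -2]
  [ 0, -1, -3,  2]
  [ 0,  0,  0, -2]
J_3(-2) ⊕ J_1(-2)

The characteristic polynomial is
  det(x·I − A) = x^4 + 8*x^3 + 24*x^2 + 32*x + 16 = (x + 2)^4

Eigenvalues and multiplicities (the geometric multiplicity of λ is n − rank(A − λI), which equals the number of Jordan blocks for λ):
  λ = -2: algebraic multiplicity = 4, geometric multiplicity = 2

Determining the block sizes for each eigenvalue:
  λ = -2: with am = 4 and gm = 2, the partition is not yet determined (e.g. several partitions of 4 into 2 parts exist). Let N = A − (-2)·I. Computing rank(N^1) = 2, rank(N^2) = 1, rank(N^3) = 0; the number of blocks of size ≥ j is rank(N^{j−1}) − rank(N^j), giving [2, 1, 1]. So we have 1 block(s) of size 3, 1 block(s) of size 1 → block sizes [3, 1]

Assembling the blocks gives a Jordan form
J =
  [-2,  1,  0,  0]
  [ 0, -2,  1,  0]
  [ 0,  0, -2,  0]
  [ 0,  0,  0, -2]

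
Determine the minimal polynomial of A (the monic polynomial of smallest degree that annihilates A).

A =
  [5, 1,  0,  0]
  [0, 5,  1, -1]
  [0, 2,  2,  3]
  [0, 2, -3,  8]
x^3 - 15*x^2 + 75*x - 125

The characteristic polynomial is χ_A(x) = (x - 5)^4, so the eigenvalues are known. The minimal polynomial is
  m_A(x) = Π_λ (x − λ)^{k_λ}
where k_λ is the size of the *largest* Jordan block for λ (equivalently, the smallest k with (A − λI)^k v = 0 for every generalised eigenvector v of λ).

  λ = 5: largest Jordan block has size 3, contributing (x − 5)^3

So m_A(x) = (x - 5)^3 = x^3 - 15*x^2 + 75*x - 125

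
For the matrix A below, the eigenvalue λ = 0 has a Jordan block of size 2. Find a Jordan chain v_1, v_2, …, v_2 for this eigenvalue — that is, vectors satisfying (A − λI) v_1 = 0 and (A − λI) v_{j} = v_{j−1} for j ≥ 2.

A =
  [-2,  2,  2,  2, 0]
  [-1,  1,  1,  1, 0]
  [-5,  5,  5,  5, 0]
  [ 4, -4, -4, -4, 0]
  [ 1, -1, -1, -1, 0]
A Jordan chain for λ = 0 of length 2:
v_1 = (-2, -1, -5, 4, 1)ᵀ
v_2 = (1, 0, 0, 0, 0)ᵀ

Let N = A − (0)·I. We want v_2 with N^2 v_2 = 0 but N^1 v_2 ≠ 0; then v_{j-1} := N · v_j for j = 2, …, 2.

Pick v_2 = (1, 0, 0, 0, 0)ᵀ.
Then v_1 = N · v_2 = (-2, -1, -5, 4, 1)ᵀ.

Sanity check: (A − (0)·I) v_1 = (0, 0, 0, 0, 0)ᵀ = 0. ✓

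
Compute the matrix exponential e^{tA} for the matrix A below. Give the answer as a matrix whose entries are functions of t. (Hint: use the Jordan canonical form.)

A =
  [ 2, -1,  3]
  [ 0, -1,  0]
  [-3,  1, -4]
e^{tA} =
  [3*t*exp(-t) + exp(-t), -t*exp(-t), 3*t*exp(-t)]
  [0, exp(-t), 0]
  [-3*t*exp(-t), t*exp(-t), -3*t*exp(-t) + exp(-t)]

Strategy: write A = P · J · P⁻¹ where J is a Jordan canonical form, so e^{tA} = P · e^{tJ} · P⁻¹, and e^{tJ} can be computed block-by-block.

A has Jordan form
J =
  [-1,  1,  0]
  [ 0, -1,  0]
  [ 0,  0, -1]
(up to reordering of blocks).

Per-block formulas:
  For a 2×2 Jordan block J_2(-1): exp(t · J_2(-1)) = e^(-1t)·(I + t·N), where N is the 2×2 nilpotent shift.
  For a 1×1 block at λ = -1: exp(t · [-1]) = [e^(-1t)].

After assembling e^{tJ} and conjugating by P, we get:

e^{tA} =
  [3*t*exp(-t) + exp(-t), -t*exp(-t), 3*t*exp(-t)]
  [0, exp(-t), 0]
  [-3*t*exp(-t), t*exp(-t), -3*t*exp(-t) + exp(-t)]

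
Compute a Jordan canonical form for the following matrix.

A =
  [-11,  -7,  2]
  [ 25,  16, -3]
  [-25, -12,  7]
J_3(4)

The characteristic polynomial is
  det(x·I − A) = x^3 - 12*x^2 + 48*x - 64 = (x - 4)^3

Eigenvalues and multiplicities (the geometric multiplicity of λ is n − rank(A − λI), which equals the number of Jordan blocks for λ):
  λ = 4: algebraic multiplicity = 3, geometric multiplicity = 1

Determining the block sizes for each eigenvalue:
  λ = 4: one block (gm = 1), so the single block has size am = 3 → block sizes [3]

Assembling the blocks gives a Jordan form
J =
  [4, 1, 0]
  [0, 4, 1]
  [0, 0, 4]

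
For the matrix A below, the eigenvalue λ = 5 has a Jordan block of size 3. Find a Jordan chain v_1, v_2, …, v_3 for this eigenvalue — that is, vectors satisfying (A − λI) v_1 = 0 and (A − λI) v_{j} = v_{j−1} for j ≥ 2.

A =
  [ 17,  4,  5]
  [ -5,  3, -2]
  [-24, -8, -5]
A Jordan chain for λ = 5 of length 3:
v_1 = (4, -2, -8)ᵀ
v_2 = (12, -5, -24)ᵀ
v_3 = (1, 0, 0)ᵀ

Let N = A − (5)·I. We want v_3 with N^3 v_3 = 0 but N^2 v_3 ≠ 0; then v_{j-1} := N · v_j for j = 3, …, 2.

Pick v_3 = (1, 0, 0)ᵀ.
Then v_2 = N · v_3 = (12, -5, -24)ᵀ.
Then v_1 = N · v_2 = (4, -2, -8)ᵀ.

Sanity check: (A − (5)·I) v_1 = (0, 0, 0)ᵀ = 0. ✓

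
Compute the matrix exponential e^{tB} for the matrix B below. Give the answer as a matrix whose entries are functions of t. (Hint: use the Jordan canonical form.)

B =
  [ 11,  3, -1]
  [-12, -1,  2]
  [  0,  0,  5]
e^{tB} =
  [6*t*exp(5*t) + exp(5*t), 3*t*exp(5*t), -t*exp(5*t)]
  [-12*t*exp(5*t), -6*t*exp(5*t) + exp(5*t), 2*t*exp(5*t)]
  [0, 0, exp(5*t)]

Strategy: write B = P · J · P⁻¹ where J is a Jordan canonical form, so e^{tB} = P · e^{tJ} · P⁻¹, and e^{tJ} can be computed block-by-block.

B has Jordan form
J =
  [5, 1, 0]
  [0, 5, 0]
  [0, 0, 5]
(up to reordering of blocks).

Per-block formulas:
  For a 2×2 Jordan block J_2(5): exp(t · J_2(5)) = e^(5t)·(I + t·N), where N is the 2×2 nilpotent shift.
  For a 1×1 block at λ = 5: exp(t · [5]) = [e^(5t)].

After assembling e^{tJ} and conjugating by P, we get:

e^{tB} =
  [6*t*exp(5*t) + exp(5*t), 3*t*exp(5*t), -t*exp(5*t)]
  [-12*t*exp(5*t), -6*t*exp(5*t) + exp(5*t), 2*t*exp(5*t)]
  [0, 0, exp(5*t)]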